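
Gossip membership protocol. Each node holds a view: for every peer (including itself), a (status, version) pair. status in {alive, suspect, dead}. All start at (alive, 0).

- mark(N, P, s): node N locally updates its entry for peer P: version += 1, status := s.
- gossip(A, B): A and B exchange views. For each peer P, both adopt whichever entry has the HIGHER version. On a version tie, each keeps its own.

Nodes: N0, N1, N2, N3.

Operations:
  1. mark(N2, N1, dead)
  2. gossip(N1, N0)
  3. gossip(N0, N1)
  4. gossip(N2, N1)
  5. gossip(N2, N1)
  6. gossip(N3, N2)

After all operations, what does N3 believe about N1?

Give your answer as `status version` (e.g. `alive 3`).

Op 1: N2 marks N1=dead -> (dead,v1)
Op 2: gossip N1<->N0 -> N1.N0=(alive,v0) N1.N1=(alive,v0) N1.N2=(alive,v0) N1.N3=(alive,v0) | N0.N0=(alive,v0) N0.N1=(alive,v0) N0.N2=(alive,v0) N0.N3=(alive,v0)
Op 3: gossip N0<->N1 -> N0.N0=(alive,v0) N0.N1=(alive,v0) N0.N2=(alive,v0) N0.N3=(alive,v0) | N1.N0=(alive,v0) N1.N1=(alive,v0) N1.N2=(alive,v0) N1.N3=(alive,v0)
Op 4: gossip N2<->N1 -> N2.N0=(alive,v0) N2.N1=(dead,v1) N2.N2=(alive,v0) N2.N3=(alive,v0) | N1.N0=(alive,v0) N1.N1=(dead,v1) N1.N2=(alive,v0) N1.N3=(alive,v0)
Op 5: gossip N2<->N1 -> N2.N0=(alive,v0) N2.N1=(dead,v1) N2.N2=(alive,v0) N2.N3=(alive,v0) | N1.N0=(alive,v0) N1.N1=(dead,v1) N1.N2=(alive,v0) N1.N3=(alive,v0)
Op 6: gossip N3<->N2 -> N3.N0=(alive,v0) N3.N1=(dead,v1) N3.N2=(alive,v0) N3.N3=(alive,v0) | N2.N0=(alive,v0) N2.N1=(dead,v1) N2.N2=(alive,v0) N2.N3=(alive,v0)

Answer: dead 1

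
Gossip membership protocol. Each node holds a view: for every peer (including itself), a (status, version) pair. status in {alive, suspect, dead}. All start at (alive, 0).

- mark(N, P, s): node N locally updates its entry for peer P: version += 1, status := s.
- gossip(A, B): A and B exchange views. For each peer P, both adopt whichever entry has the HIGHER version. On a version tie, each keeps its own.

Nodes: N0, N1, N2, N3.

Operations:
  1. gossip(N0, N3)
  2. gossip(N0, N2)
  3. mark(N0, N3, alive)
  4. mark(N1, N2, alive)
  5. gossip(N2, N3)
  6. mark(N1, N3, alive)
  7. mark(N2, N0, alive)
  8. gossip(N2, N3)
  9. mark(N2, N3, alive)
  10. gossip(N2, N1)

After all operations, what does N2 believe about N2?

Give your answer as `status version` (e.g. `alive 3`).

Answer: alive 1

Derivation:
Op 1: gossip N0<->N3 -> N0.N0=(alive,v0) N0.N1=(alive,v0) N0.N2=(alive,v0) N0.N3=(alive,v0) | N3.N0=(alive,v0) N3.N1=(alive,v0) N3.N2=(alive,v0) N3.N3=(alive,v0)
Op 2: gossip N0<->N2 -> N0.N0=(alive,v0) N0.N1=(alive,v0) N0.N2=(alive,v0) N0.N3=(alive,v0) | N2.N0=(alive,v0) N2.N1=(alive,v0) N2.N2=(alive,v0) N2.N3=(alive,v0)
Op 3: N0 marks N3=alive -> (alive,v1)
Op 4: N1 marks N2=alive -> (alive,v1)
Op 5: gossip N2<->N3 -> N2.N0=(alive,v0) N2.N1=(alive,v0) N2.N2=(alive,v0) N2.N3=(alive,v0) | N3.N0=(alive,v0) N3.N1=(alive,v0) N3.N2=(alive,v0) N3.N3=(alive,v0)
Op 6: N1 marks N3=alive -> (alive,v1)
Op 7: N2 marks N0=alive -> (alive,v1)
Op 8: gossip N2<->N3 -> N2.N0=(alive,v1) N2.N1=(alive,v0) N2.N2=(alive,v0) N2.N3=(alive,v0) | N3.N0=(alive,v1) N3.N1=(alive,v0) N3.N2=(alive,v0) N3.N3=(alive,v0)
Op 9: N2 marks N3=alive -> (alive,v1)
Op 10: gossip N2<->N1 -> N2.N0=(alive,v1) N2.N1=(alive,v0) N2.N2=(alive,v1) N2.N3=(alive,v1) | N1.N0=(alive,v1) N1.N1=(alive,v0) N1.N2=(alive,v1) N1.N3=(alive,v1)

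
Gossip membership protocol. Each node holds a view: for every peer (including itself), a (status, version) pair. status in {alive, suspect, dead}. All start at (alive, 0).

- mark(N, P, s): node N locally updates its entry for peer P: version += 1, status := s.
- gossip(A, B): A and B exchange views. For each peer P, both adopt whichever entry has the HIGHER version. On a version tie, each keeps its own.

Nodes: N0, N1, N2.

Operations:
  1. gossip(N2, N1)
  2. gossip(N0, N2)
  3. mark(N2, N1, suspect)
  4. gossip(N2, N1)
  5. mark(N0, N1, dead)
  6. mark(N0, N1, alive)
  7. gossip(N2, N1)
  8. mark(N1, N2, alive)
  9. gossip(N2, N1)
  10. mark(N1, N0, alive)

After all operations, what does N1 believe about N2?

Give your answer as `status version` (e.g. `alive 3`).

Op 1: gossip N2<->N1 -> N2.N0=(alive,v0) N2.N1=(alive,v0) N2.N2=(alive,v0) | N1.N0=(alive,v0) N1.N1=(alive,v0) N1.N2=(alive,v0)
Op 2: gossip N0<->N2 -> N0.N0=(alive,v0) N0.N1=(alive,v0) N0.N2=(alive,v0) | N2.N0=(alive,v0) N2.N1=(alive,v0) N2.N2=(alive,v0)
Op 3: N2 marks N1=suspect -> (suspect,v1)
Op 4: gossip N2<->N1 -> N2.N0=(alive,v0) N2.N1=(suspect,v1) N2.N2=(alive,v0) | N1.N0=(alive,v0) N1.N1=(suspect,v1) N1.N2=(alive,v0)
Op 5: N0 marks N1=dead -> (dead,v1)
Op 6: N0 marks N1=alive -> (alive,v2)
Op 7: gossip N2<->N1 -> N2.N0=(alive,v0) N2.N1=(suspect,v1) N2.N2=(alive,v0) | N1.N0=(alive,v0) N1.N1=(suspect,v1) N1.N2=(alive,v0)
Op 8: N1 marks N2=alive -> (alive,v1)
Op 9: gossip N2<->N1 -> N2.N0=(alive,v0) N2.N1=(suspect,v1) N2.N2=(alive,v1) | N1.N0=(alive,v0) N1.N1=(suspect,v1) N1.N2=(alive,v1)
Op 10: N1 marks N0=alive -> (alive,v1)

Answer: alive 1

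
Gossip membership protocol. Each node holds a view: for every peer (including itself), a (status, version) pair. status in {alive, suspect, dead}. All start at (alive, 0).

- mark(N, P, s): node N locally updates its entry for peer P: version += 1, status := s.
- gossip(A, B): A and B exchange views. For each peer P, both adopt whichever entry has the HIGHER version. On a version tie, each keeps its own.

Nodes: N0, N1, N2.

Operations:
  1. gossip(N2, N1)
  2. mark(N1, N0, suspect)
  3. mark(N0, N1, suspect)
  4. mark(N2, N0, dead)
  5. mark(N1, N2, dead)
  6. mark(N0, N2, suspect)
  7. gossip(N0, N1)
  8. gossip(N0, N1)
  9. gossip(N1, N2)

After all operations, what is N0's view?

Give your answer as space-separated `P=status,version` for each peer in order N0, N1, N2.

Op 1: gossip N2<->N1 -> N2.N0=(alive,v0) N2.N1=(alive,v0) N2.N2=(alive,v0) | N1.N0=(alive,v0) N1.N1=(alive,v0) N1.N2=(alive,v0)
Op 2: N1 marks N0=suspect -> (suspect,v1)
Op 3: N0 marks N1=suspect -> (suspect,v1)
Op 4: N2 marks N0=dead -> (dead,v1)
Op 5: N1 marks N2=dead -> (dead,v1)
Op 6: N0 marks N2=suspect -> (suspect,v1)
Op 7: gossip N0<->N1 -> N0.N0=(suspect,v1) N0.N1=(suspect,v1) N0.N2=(suspect,v1) | N1.N0=(suspect,v1) N1.N1=(suspect,v1) N1.N2=(dead,v1)
Op 8: gossip N0<->N1 -> N0.N0=(suspect,v1) N0.N1=(suspect,v1) N0.N2=(suspect,v1) | N1.N0=(suspect,v1) N1.N1=(suspect,v1) N1.N2=(dead,v1)
Op 9: gossip N1<->N2 -> N1.N0=(suspect,v1) N1.N1=(suspect,v1) N1.N2=(dead,v1) | N2.N0=(dead,v1) N2.N1=(suspect,v1) N2.N2=(dead,v1)

Answer: N0=suspect,1 N1=suspect,1 N2=suspect,1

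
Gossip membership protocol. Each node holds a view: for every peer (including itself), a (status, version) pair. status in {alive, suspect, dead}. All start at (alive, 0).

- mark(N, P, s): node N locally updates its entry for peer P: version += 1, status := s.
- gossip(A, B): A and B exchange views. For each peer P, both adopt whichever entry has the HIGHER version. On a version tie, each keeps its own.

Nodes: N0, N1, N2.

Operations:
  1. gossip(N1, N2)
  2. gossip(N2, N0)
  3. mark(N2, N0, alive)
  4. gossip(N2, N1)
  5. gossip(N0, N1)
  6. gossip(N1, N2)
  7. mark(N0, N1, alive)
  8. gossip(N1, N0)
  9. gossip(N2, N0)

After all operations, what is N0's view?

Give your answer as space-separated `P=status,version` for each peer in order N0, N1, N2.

Answer: N0=alive,1 N1=alive,1 N2=alive,0

Derivation:
Op 1: gossip N1<->N2 -> N1.N0=(alive,v0) N1.N1=(alive,v0) N1.N2=(alive,v0) | N2.N0=(alive,v0) N2.N1=(alive,v0) N2.N2=(alive,v0)
Op 2: gossip N2<->N0 -> N2.N0=(alive,v0) N2.N1=(alive,v0) N2.N2=(alive,v0) | N0.N0=(alive,v0) N0.N1=(alive,v0) N0.N2=(alive,v0)
Op 3: N2 marks N0=alive -> (alive,v1)
Op 4: gossip N2<->N1 -> N2.N0=(alive,v1) N2.N1=(alive,v0) N2.N2=(alive,v0) | N1.N0=(alive,v1) N1.N1=(alive,v0) N1.N2=(alive,v0)
Op 5: gossip N0<->N1 -> N0.N0=(alive,v1) N0.N1=(alive,v0) N0.N2=(alive,v0) | N1.N0=(alive,v1) N1.N1=(alive,v0) N1.N2=(alive,v0)
Op 6: gossip N1<->N2 -> N1.N0=(alive,v1) N1.N1=(alive,v0) N1.N2=(alive,v0) | N2.N0=(alive,v1) N2.N1=(alive,v0) N2.N2=(alive,v0)
Op 7: N0 marks N1=alive -> (alive,v1)
Op 8: gossip N1<->N0 -> N1.N0=(alive,v1) N1.N1=(alive,v1) N1.N2=(alive,v0) | N0.N0=(alive,v1) N0.N1=(alive,v1) N0.N2=(alive,v0)
Op 9: gossip N2<->N0 -> N2.N0=(alive,v1) N2.N1=(alive,v1) N2.N2=(alive,v0) | N0.N0=(alive,v1) N0.N1=(alive,v1) N0.N2=(alive,v0)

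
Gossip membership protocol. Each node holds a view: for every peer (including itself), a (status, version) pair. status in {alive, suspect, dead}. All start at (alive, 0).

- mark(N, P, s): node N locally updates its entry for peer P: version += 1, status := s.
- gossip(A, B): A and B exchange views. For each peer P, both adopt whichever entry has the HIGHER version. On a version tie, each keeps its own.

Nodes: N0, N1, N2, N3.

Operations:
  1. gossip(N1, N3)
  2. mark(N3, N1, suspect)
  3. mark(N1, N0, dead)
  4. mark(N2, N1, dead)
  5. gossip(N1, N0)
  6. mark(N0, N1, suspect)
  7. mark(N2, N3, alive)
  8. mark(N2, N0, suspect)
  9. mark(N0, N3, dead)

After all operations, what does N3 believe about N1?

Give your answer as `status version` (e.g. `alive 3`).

Op 1: gossip N1<->N3 -> N1.N0=(alive,v0) N1.N1=(alive,v0) N1.N2=(alive,v0) N1.N3=(alive,v0) | N3.N0=(alive,v0) N3.N1=(alive,v0) N3.N2=(alive,v0) N3.N3=(alive,v0)
Op 2: N3 marks N1=suspect -> (suspect,v1)
Op 3: N1 marks N0=dead -> (dead,v1)
Op 4: N2 marks N1=dead -> (dead,v1)
Op 5: gossip N1<->N0 -> N1.N0=(dead,v1) N1.N1=(alive,v0) N1.N2=(alive,v0) N1.N3=(alive,v0) | N0.N0=(dead,v1) N0.N1=(alive,v0) N0.N2=(alive,v0) N0.N3=(alive,v0)
Op 6: N0 marks N1=suspect -> (suspect,v1)
Op 7: N2 marks N3=alive -> (alive,v1)
Op 8: N2 marks N0=suspect -> (suspect,v1)
Op 9: N0 marks N3=dead -> (dead,v1)

Answer: suspect 1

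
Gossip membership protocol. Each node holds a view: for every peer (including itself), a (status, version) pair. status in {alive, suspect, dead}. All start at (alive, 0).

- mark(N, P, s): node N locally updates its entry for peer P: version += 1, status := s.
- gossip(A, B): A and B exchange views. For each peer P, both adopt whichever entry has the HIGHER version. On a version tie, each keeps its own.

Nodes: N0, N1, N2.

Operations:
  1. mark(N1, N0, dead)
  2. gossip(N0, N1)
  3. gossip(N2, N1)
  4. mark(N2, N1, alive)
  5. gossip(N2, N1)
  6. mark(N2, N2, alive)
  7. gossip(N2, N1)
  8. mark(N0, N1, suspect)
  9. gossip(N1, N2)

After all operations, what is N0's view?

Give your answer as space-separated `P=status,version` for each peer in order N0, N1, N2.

Answer: N0=dead,1 N1=suspect,1 N2=alive,0

Derivation:
Op 1: N1 marks N0=dead -> (dead,v1)
Op 2: gossip N0<->N1 -> N0.N0=(dead,v1) N0.N1=(alive,v0) N0.N2=(alive,v0) | N1.N0=(dead,v1) N1.N1=(alive,v0) N1.N2=(alive,v0)
Op 3: gossip N2<->N1 -> N2.N0=(dead,v1) N2.N1=(alive,v0) N2.N2=(alive,v0) | N1.N0=(dead,v1) N1.N1=(alive,v0) N1.N2=(alive,v0)
Op 4: N2 marks N1=alive -> (alive,v1)
Op 5: gossip N2<->N1 -> N2.N0=(dead,v1) N2.N1=(alive,v1) N2.N2=(alive,v0) | N1.N0=(dead,v1) N1.N1=(alive,v1) N1.N2=(alive,v0)
Op 6: N2 marks N2=alive -> (alive,v1)
Op 7: gossip N2<->N1 -> N2.N0=(dead,v1) N2.N1=(alive,v1) N2.N2=(alive,v1) | N1.N0=(dead,v1) N1.N1=(alive,v1) N1.N2=(alive,v1)
Op 8: N0 marks N1=suspect -> (suspect,v1)
Op 9: gossip N1<->N2 -> N1.N0=(dead,v1) N1.N1=(alive,v1) N1.N2=(alive,v1) | N2.N0=(dead,v1) N2.N1=(alive,v1) N2.N2=(alive,v1)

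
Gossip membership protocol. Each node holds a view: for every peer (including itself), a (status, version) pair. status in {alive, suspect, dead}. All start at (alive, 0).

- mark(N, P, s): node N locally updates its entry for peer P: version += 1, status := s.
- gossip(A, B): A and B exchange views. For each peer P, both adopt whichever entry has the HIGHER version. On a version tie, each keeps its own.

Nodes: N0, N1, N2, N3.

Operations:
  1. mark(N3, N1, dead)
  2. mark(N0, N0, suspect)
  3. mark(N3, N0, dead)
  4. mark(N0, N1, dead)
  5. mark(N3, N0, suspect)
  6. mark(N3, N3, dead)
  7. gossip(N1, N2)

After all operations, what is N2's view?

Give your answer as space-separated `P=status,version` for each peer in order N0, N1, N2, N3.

Op 1: N3 marks N1=dead -> (dead,v1)
Op 2: N0 marks N0=suspect -> (suspect,v1)
Op 3: N3 marks N0=dead -> (dead,v1)
Op 4: N0 marks N1=dead -> (dead,v1)
Op 5: N3 marks N0=suspect -> (suspect,v2)
Op 6: N3 marks N3=dead -> (dead,v1)
Op 7: gossip N1<->N2 -> N1.N0=(alive,v0) N1.N1=(alive,v0) N1.N2=(alive,v0) N1.N3=(alive,v0) | N2.N0=(alive,v0) N2.N1=(alive,v0) N2.N2=(alive,v0) N2.N3=(alive,v0)

Answer: N0=alive,0 N1=alive,0 N2=alive,0 N3=alive,0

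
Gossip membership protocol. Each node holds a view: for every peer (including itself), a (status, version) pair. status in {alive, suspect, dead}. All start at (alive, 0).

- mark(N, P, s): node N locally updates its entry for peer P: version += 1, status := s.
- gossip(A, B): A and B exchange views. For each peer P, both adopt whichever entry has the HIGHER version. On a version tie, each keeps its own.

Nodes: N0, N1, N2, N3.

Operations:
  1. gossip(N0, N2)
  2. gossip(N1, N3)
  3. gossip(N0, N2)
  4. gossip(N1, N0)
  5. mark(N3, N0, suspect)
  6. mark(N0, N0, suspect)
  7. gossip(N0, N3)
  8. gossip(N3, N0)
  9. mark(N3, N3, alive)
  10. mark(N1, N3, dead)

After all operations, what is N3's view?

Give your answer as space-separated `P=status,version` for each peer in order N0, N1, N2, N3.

Answer: N0=suspect,1 N1=alive,0 N2=alive,0 N3=alive,1

Derivation:
Op 1: gossip N0<->N2 -> N0.N0=(alive,v0) N0.N1=(alive,v0) N0.N2=(alive,v0) N0.N3=(alive,v0) | N2.N0=(alive,v0) N2.N1=(alive,v0) N2.N2=(alive,v0) N2.N3=(alive,v0)
Op 2: gossip N1<->N3 -> N1.N0=(alive,v0) N1.N1=(alive,v0) N1.N2=(alive,v0) N1.N3=(alive,v0) | N3.N0=(alive,v0) N3.N1=(alive,v0) N3.N2=(alive,v0) N3.N3=(alive,v0)
Op 3: gossip N0<->N2 -> N0.N0=(alive,v0) N0.N1=(alive,v0) N0.N2=(alive,v0) N0.N3=(alive,v0) | N2.N0=(alive,v0) N2.N1=(alive,v0) N2.N2=(alive,v0) N2.N3=(alive,v0)
Op 4: gossip N1<->N0 -> N1.N0=(alive,v0) N1.N1=(alive,v0) N1.N2=(alive,v0) N1.N3=(alive,v0) | N0.N0=(alive,v0) N0.N1=(alive,v0) N0.N2=(alive,v0) N0.N3=(alive,v0)
Op 5: N3 marks N0=suspect -> (suspect,v1)
Op 6: N0 marks N0=suspect -> (suspect,v1)
Op 7: gossip N0<->N3 -> N0.N0=(suspect,v1) N0.N1=(alive,v0) N0.N2=(alive,v0) N0.N3=(alive,v0) | N3.N0=(suspect,v1) N3.N1=(alive,v0) N3.N2=(alive,v0) N3.N3=(alive,v0)
Op 8: gossip N3<->N0 -> N3.N0=(suspect,v1) N3.N1=(alive,v0) N3.N2=(alive,v0) N3.N3=(alive,v0) | N0.N0=(suspect,v1) N0.N1=(alive,v0) N0.N2=(alive,v0) N0.N3=(alive,v0)
Op 9: N3 marks N3=alive -> (alive,v1)
Op 10: N1 marks N3=dead -> (dead,v1)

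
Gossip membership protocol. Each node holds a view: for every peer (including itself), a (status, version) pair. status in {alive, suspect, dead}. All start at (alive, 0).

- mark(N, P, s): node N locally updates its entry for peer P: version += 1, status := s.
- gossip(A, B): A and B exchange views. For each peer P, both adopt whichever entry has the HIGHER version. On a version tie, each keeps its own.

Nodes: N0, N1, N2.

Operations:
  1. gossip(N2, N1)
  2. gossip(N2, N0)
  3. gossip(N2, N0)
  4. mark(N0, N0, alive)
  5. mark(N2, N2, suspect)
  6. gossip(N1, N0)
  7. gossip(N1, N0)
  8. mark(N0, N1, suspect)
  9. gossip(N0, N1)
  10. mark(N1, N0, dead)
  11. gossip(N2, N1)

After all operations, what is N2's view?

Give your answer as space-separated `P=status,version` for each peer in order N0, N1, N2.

Op 1: gossip N2<->N1 -> N2.N0=(alive,v0) N2.N1=(alive,v0) N2.N2=(alive,v0) | N1.N0=(alive,v0) N1.N1=(alive,v0) N1.N2=(alive,v0)
Op 2: gossip N2<->N0 -> N2.N0=(alive,v0) N2.N1=(alive,v0) N2.N2=(alive,v0) | N0.N0=(alive,v0) N0.N1=(alive,v0) N0.N2=(alive,v0)
Op 3: gossip N2<->N0 -> N2.N0=(alive,v0) N2.N1=(alive,v0) N2.N2=(alive,v0) | N0.N0=(alive,v0) N0.N1=(alive,v0) N0.N2=(alive,v0)
Op 4: N0 marks N0=alive -> (alive,v1)
Op 5: N2 marks N2=suspect -> (suspect,v1)
Op 6: gossip N1<->N0 -> N1.N0=(alive,v1) N1.N1=(alive,v0) N1.N2=(alive,v0) | N0.N0=(alive,v1) N0.N1=(alive,v0) N0.N2=(alive,v0)
Op 7: gossip N1<->N0 -> N1.N0=(alive,v1) N1.N1=(alive,v0) N1.N2=(alive,v0) | N0.N0=(alive,v1) N0.N1=(alive,v0) N0.N2=(alive,v0)
Op 8: N0 marks N1=suspect -> (suspect,v1)
Op 9: gossip N0<->N1 -> N0.N0=(alive,v1) N0.N1=(suspect,v1) N0.N2=(alive,v0) | N1.N0=(alive,v1) N1.N1=(suspect,v1) N1.N2=(alive,v0)
Op 10: N1 marks N0=dead -> (dead,v2)
Op 11: gossip N2<->N1 -> N2.N0=(dead,v2) N2.N1=(suspect,v1) N2.N2=(suspect,v1) | N1.N0=(dead,v2) N1.N1=(suspect,v1) N1.N2=(suspect,v1)

Answer: N0=dead,2 N1=suspect,1 N2=suspect,1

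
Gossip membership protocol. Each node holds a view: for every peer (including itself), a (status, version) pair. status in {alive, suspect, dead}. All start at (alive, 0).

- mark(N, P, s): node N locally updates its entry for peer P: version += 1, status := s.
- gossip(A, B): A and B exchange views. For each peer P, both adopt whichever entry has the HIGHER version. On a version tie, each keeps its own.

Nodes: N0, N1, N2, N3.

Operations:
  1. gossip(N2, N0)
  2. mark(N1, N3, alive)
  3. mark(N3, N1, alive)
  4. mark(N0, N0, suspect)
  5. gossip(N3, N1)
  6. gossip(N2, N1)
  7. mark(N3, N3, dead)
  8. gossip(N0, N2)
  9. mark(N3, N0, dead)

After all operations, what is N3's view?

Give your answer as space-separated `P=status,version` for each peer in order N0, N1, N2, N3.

Answer: N0=dead,1 N1=alive,1 N2=alive,0 N3=dead,2

Derivation:
Op 1: gossip N2<->N0 -> N2.N0=(alive,v0) N2.N1=(alive,v0) N2.N2=(alive,v0) N2.N3=(alive,v0) | N0.N0=(alive,v0) N0.N1=(alive,v0) N0.N2=(alive,v0) N0.N3=(alive,v0)
Op 2: N1 marks N3=alive -> (alive,v1)
Op 3: N3 marks N1=alive -> (alive,v1)
Op 4: N0 marks N0=suspect -> (suspect,v1)
Op 5: gossip N3<->N1 -> N3.N0=(alive,v0) N3.N1=(alive,v1) N3.N2=(alive,v0) N3.N3=(alive,v1) | N1.N0=(alive,v0) N1.N1=(alive,v1) N1.N2=(alive,v0) N1.N3=(alive,v1)
Op 6: gossip N2<->N1 -> N2.N0=(alive,v0) N2.N1=(alive,v1) N2.N2=(alive,v0) N2.N3=(alive,v1) | N1.N0=(alive,v0) N1.N1=(alive,v1) N1.N2=(alive,v0) N1.N3=(alive,v1)
Op 7: N3 marks N3=dead -> (dead,v2)
Op 8: gossip N0<->N2 -> N0.N0=(suspect,v1) N0.N1=(alive,v1) N0.N2=(alive,v0) N0.N3=(alive,v1) | N2.N0=(suspect,v1) N2.N1=(alive,v1) N2.N2=(alive,v0) N2.N3=(alive,v1)
Op 9: N3 marks N0=dead -> (dead,v1)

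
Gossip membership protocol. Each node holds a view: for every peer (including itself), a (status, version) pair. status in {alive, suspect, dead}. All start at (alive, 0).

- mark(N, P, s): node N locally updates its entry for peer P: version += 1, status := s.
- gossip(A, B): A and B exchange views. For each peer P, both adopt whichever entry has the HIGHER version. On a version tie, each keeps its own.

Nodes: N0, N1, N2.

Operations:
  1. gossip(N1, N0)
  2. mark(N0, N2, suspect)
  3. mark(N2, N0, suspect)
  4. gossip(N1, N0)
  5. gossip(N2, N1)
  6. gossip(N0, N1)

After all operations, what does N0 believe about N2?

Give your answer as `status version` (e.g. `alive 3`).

Answer: suspect 1

Derivation:
Op 1: gossip N1<->N0 -> N1.N0=(alive,v0) N1.N1=(alive,v0) N1.N2=(alive,v0) | N0.N0=(alive,v0) N0.N1=(alive,v0) N0.N2=(alive,v0)
Op 2: N0 marks N2=suspect -> (suspect,v1)
Op 3: N2 marks N0=suspect -> (suspect,v1)
Op 4: gossip N1<->N0 -> N1.N0=(alive,v0) N1.N1=(alive,v0) N1.N2=(suspect,v1) | N0.N0=(alive,v0) N0.N1=(alive,v0) N0.N2=(suspect,v1)
Op 5: gossip N2<->N1 -> N2.N0=(suspect,v1) N2.N1=(alive,v0) N2.N2=(suspect,v1) | N1.N0=(suspect,v1) N1.N1=(alive,v0) N1.N2=(suspect,v1)
Op 6: gossip N0<->N1 -> N0.N0=(suspect,v1) N0.N1=(alive,v0) N0.N2=(suspect,v1) | N1.N0=(suspect,v1) N1.N1=(alive,v0) N1.N2=(suspect,v1)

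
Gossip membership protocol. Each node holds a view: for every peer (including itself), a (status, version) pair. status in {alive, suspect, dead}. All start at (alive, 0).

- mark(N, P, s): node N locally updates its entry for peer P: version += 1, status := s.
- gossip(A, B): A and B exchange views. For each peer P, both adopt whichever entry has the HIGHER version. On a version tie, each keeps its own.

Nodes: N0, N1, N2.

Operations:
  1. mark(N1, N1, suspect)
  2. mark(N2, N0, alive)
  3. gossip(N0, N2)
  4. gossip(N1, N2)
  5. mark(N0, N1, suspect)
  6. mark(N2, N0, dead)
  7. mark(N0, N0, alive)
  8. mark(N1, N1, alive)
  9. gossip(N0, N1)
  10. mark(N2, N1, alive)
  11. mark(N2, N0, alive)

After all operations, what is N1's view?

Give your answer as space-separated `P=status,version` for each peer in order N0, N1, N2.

Answer: N0=alive,2 N1=alive,2 N2=alive,0

Derivation:
Op 1: N1 marks N1=suspect -> (suspect,v1)
Op 2: N2 marks N0=alive -> (alive,v1)
Op 3: gossip N0<->N2 -> N0.N0=(alive,v1) N0.N1=(alive,v0) N0.N2=(alive,v0) | N2.N0=(alive,v1) N2.N1=(alive,v0) N2.N2=(alive,v0)
Op 4: gossip N1<->N2 -> N1.N0=(alive,v1) N1.N1=(suspect,v1) N1.N2=(alive,v0) | N2.N0=(alive,v1) N2.N1=(suspect,v1) N2.N2=(alive,v0)
Op 5: N0 marks N1=suspect -> (suspect,v1)
Op 6: N2 marks N0=dead -> (dead,v2)
Op 7: N0 marks N0=alive -> (alive,v2)
Op 8: N1 marks N1=alive -> (alive,v2)
Op 9: gossip N0<->N1 -> N0.N0=(alive,v2) N0.N1=(alive,v2) N0.N2=(alive,v0) | N1.N0=(alive,v2) N1.N1=(alive,v2) N1.N2=(alive,v0)
Op 10: N2 marks N1=alive -> (alive,v2)
Op 11: N2 marks N0=alive -> (alive,v3)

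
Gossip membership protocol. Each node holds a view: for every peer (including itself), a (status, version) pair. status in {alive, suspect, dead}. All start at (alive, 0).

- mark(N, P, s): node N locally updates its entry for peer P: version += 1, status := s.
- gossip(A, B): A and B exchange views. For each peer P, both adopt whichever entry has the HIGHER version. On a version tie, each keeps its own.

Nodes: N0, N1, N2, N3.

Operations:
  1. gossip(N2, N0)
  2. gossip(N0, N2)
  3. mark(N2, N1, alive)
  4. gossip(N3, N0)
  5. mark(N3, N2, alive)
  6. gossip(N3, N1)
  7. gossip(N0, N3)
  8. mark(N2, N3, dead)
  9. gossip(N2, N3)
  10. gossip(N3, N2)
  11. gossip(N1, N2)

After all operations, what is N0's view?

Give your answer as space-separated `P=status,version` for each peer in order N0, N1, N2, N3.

Op 1: gossip N2<->N0 -> N2.N0=(alive,v0) N2.N1=(alive,v0) N2.N2=(alive,v0) N2.N3=(alive,v0) | N0.N0=(alive,v0) N0.N1=(alive,v0) N0.N2=(alive,v0) N0.N3=(alive,v0)
Op 2: gossip N0<->N2 -> N0.N0=(alive,v0) N0.N1=(alive,v0) N0.N2=(alive,v0) N0.N3=(alive,v0) | N2.N0=(alive,v0) N2.N1=(alive,v0) N2.N2=(alive,v0) N2.N3=(alive,v0)
Op 3: N2 marks N1=alive -> (alive,v1)
Op 4: gossip N3<->N0 -> N3.N0=(alive,v0) N3.N1=(alive,v0) N3.N2=(alive,v0) N3.N3=(alive,v0) | N0.N0=(alive,v0) N0.N1=(alive,v0) N0.N2=(alive,v0) N0.N3=(alive,v0)
Op 5: N3 marks N2=alive -> (alive,v1)
Op 6: gossip N3<->N1 -> N3.N0=(alive,v0) N3.N1=(alive,v0) N3.N2=(alive,v1) N3.N3=(alive,v0) | N1.N0=(alive,v0) N1.N1=(alive,v0) N1.N2=(alive,v1) N1.N3=(alive,v0)
Op 7: gossip N0<->N3 -> N0.N0=(alive,v0) N0.N1=(alive,v0) N0.N2=(alive,v1) N0.N3=(alive,v0) | N3.N0=(alive,v0) N3.N1=(alive,v0) N3.N2=(alive,v1) N3.N3=(alive,v0)
Op 8: N2 marks N3=dead -> (dead,v1)
Op 9: gossip N2<->N3 -> N2.N0=(alive,v0) N2.N1=(alive,v1) N2.N2=(alive,v1) N2.N3=(dead,v1) | N3.N0=(alive,v0) N3.N1=(alive,v1) N3.N2=(alive,v1) N3.N3=(dead,v1)
Op 10: gossip N3<->N2 -> N3.N0=(alive,v0) N3.N1=(alive,v1) N3.N2=(alive,v1) N3.N3=(dead,v1) | N2.N0=(alive,v0) N2.N1=(alive,v1) N2.N2=(alive,v1) N2.N3=(dead,v1)
Op 11: gossip N1<->N2 -> N1.N0=(alive,v0) N1.N1=(alive,v1) N1.N2=(alive,v1) N1.N3=(dead,v1) | N2.N0=(alive,v0) N2.N1=(alive,v1) N2.N2=(alive,v1) N2.N3=(dead,v1)

Answer: N0=alive,0 N1=alive,0 N2=alive,1 N3=alive,0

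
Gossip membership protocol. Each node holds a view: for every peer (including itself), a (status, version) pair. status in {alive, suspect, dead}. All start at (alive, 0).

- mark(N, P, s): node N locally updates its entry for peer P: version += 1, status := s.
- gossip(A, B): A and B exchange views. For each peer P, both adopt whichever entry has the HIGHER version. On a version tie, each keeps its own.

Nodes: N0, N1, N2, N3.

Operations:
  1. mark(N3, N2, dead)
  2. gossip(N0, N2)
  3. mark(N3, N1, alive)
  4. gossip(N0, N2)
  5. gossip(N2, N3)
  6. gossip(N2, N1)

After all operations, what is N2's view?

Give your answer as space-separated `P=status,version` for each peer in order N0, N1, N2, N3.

Answer: N0=alive,0 N1=alive,1 N2=dead,1 N3=alive,0

Derivation:
Op 1: N3 marks N2=dead -> (dead,v1)
Op 2: gossip N0<->N2 -> N0.N0=(alive,v0) N0.N1=(alive,v0) N0.N2=(alive,v0) N0.N3=(alive,v0) | N2.N0=(alive,v0) N2.N1=(alive,v0) N2.N2=(alive,v0) N2.N3=(alive,v0)
Op 3: N3 marks N1=alive -> (alive,v1)
Op 4: gossip N0<->N2 -> N0.N0=(alive,v0) N0.N1=(alive,v0) N0.N2=(alive,v0) N0.N3=(alive,v0) | N2.N0=(alive,v0) N2.N1=(alive,v0) N2.N2=(alive,v0) N2.N3=(alive,v0)
Op 5: gossip N2<->N3 -> N2.N0=(alive,v0) N2.N1=(alive,v1) N2.N2=(dead,v1) N2.N3=(alive,v0) | N3.N0=(alive,v0) N3.N1=(alive,v1) N3.N2=(dead,v1) N3.N3=(alive,v0)
Op 6: gossip N2<->N1 -> N2.N0=(alive,v0) N2.N1=(alive,v1) N2.N2=(dead,v1) N2.N3=(alive,v0) | N1.N0=(alive,v0) N1.N1=(alive,v1) N1.N2=(dead,v1) N1.N3=(alive,v0)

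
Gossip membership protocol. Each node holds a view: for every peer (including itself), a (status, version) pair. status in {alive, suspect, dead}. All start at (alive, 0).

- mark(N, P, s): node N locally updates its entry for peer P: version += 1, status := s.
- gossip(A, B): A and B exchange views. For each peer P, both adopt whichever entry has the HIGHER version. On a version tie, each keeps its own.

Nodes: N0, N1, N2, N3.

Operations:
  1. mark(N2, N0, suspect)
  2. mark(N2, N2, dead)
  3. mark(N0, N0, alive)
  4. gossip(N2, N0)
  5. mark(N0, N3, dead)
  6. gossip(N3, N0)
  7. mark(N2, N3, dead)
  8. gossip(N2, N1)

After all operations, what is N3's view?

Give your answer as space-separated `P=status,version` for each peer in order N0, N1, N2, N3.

Answer: N0=alive,1 N1=alive,0 N2=dead,1 N3=dead,1

Derivation:
Op 1: N2 marks N0=suspect -> (suspect,v1)
Op 2: N2 marks N2=dead -> (dead,v1)
Op 3: N0 marks N0=alive -> (alive,v1)
Op 4: gossip N2<->N0 -> N2.N0=(suspect,v1) N2.N1=(alive,v0) N2.N2=(dead,v1) N2.N3=(alive,v0) | N0.N0=(alive,v1) N0.N1=(alive,v0) N0.N2=(dead,v1) N0.N3=(alive,v0)
Op 5: N0 marks N3=dead -> (dead,v1)
Op 6: gossip N3<->N0 -> N3.N0=(alive,v1) N3.N1=(alive,v0) N3.N2=(dead,v1) N3.N3=(dead,v1) | N0.N0=(alive,v1) N0.N1=(alive,v0) N0.N2=(dead,v1) N0.N3=(dead,v1)
Op 7: N2 marks N3=dead -> (dead,v1)
Op 8: gossip N2<->N1 -> N2.N0=(suspect,v1) N2.N1=(alive,v0) N2.N2=(dead,v1) N2.N3=(dead,v1) | N1.N0=(suspect,v1) N1.N1=(alive,v0) N1.N2=(dead,v1) N1.N3=(dead,v1)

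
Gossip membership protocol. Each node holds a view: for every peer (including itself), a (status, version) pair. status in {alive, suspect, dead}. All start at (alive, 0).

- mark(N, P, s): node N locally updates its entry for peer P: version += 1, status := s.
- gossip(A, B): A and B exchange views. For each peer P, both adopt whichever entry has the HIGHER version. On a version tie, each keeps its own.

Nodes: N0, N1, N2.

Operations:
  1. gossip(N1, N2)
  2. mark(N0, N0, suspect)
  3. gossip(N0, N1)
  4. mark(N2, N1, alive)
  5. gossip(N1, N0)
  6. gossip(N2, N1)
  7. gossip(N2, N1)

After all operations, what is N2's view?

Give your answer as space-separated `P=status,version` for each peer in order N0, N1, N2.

Op 1: gossip N1<->N2 -> N1.N0=(alive,v0) N1.N1=(alive,v0) N1.N2=(alive,v0) | N2.N0=(alive,v0) N2.N1=(alive,v0) N2.N2=(alive,v0)
Op 2: N0 marks N0=suspect -> (suspect,v1)
Op 3: gossip N0<->N1 -> N0.N0=(suspect,v1) N0.N1=(alive,v0) N0.N2=(alive,v0) | N1.N0=(suspect,v1) N1.N1=(alive,v0) N1.N2=(alive,v0)
Op 4: N2 marks N1=alive -> (alive,v1)
Op 5: gossip N1<->N0 -> N1.N0=(suspect,v1) N1.N1=(alive,v0) N1.N2=(alive,v0) | N0.N0=(suspect,v1) N0.N1=(alive,v0) N0.N2=(alive,v0)
Op 6: gossip N2<->N1 -> N2.N0=(suspect,v1) N2.N1=(alive,v1) N2.N2=(alive,v0) | N1.N0=(suspect,v1) N1.N1=(alive,v1) N1.N2=(alive,v0)
Op 7: gossip N2<->N1 -> N2.N0=(suspect,v1) N2.N1=(alive,v1) N2.N2=(alive,v0) | N1.N0=(suspect,v1) N1.N1=(alive,v1) N1.N2=(alive,v0)

Answer: N0=suspect,1 N1=alive,1 N2=alive,0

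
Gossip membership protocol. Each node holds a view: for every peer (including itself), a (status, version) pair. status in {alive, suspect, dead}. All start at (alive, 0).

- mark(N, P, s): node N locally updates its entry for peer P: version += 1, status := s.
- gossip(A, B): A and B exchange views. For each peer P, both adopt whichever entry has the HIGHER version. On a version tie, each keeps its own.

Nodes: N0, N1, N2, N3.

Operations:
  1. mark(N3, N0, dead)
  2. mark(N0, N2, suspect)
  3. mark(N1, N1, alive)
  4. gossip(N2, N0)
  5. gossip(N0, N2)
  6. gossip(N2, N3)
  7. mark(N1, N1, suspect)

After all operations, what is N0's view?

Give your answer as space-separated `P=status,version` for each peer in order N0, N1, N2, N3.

Answer: N0=alive,0 N1=alive,0 N2=suspect,1 N3=alive,0

Derivation:
Op 1: N3 marks N0=dead -> (dead,v1)
Op 2: N0 marks N2=suspect -> (suspect,v1)
Op 3: N1 marks N1=alive -> (alive,v1)
Op 4: gossip N2<->N0 -> N2.N0=(alive,v0) N2.N1=(alive,v0) N2.N2=(suspect,v1) N2.N3=(alive,v0) | N0.N0=(alive,v0) N0.N1=(alive,v0) N0.N2=(suspect,v1) N0.N3=(alive,v0)
Op 5: gossip N0<->N2 -> N0.N0=(alive,v0) N0.N1=(alive,v0) N0.N2=(suspect,v1) N0.N3=(alive,v0) | N2.N0=(alive,v0) N2.N1=(alive,v0) N2.N2=(suspect,v1) N2.N3=(alive,v0)
Op 6: gossip N2<->N3 -> N2.N0=(dead,v1) N2.N1=(alive,v0) N2.N2=(suspect,v1) N2.N3=(alive,v0) | N3.N0=(dead,v1) N3.N1=(alive,v0) N3.N2=(suspect,v1) N3.N3=(alive,v0)
Op 7: N1 marks N1=suspect -> (suspect,v2)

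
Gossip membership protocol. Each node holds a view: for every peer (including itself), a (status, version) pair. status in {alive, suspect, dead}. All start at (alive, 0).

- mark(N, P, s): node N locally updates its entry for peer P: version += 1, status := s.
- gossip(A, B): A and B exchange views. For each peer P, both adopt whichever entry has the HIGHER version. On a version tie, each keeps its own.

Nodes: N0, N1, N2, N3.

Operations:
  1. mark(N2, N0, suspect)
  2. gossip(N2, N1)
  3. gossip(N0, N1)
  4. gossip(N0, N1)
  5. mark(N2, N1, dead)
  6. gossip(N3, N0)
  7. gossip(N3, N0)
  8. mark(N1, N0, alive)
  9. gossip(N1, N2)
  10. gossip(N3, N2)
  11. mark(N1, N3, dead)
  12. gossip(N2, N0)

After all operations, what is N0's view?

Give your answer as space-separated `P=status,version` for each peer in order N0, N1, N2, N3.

Op 1: N2 marks N0=suspect -> (suspect,v1)
Op 2: gossip N2<->N1 -> N2.N0=(suspect,v1) N2.N1=(alive,v0) N2.N2=(alive,v0) N2.N3=(alive,v0) | N1.N0=(suspect,v1) N1.N1=(alive,v0) N1.N2=(alive,v0) N1.N3=(alive,v0)
Op 3: gossip N0<->N1 -> N0.N0=(suspect,v1) N0.N1=(alive,v0) N0.N2=(alive,v0) N0.N3=(alive,v0) | N1.N0=(suspect,v1) N1.N1=(alive,v0) N1.N2=(alive,v0) N1.N3=(alive,v0)
Op 4: gossip N0<->N1 -> N0.N0=(suspect,v1) N0.N1=(alive,v0) N0.N2=(alive,v0) N0.N3=(alive,v0) | N1.N0=(suspect,v1) N1.N1=(alive,v0) N1.N2=(alive,v0) N1.N3=(alive,v0)
Op 5: N2 marks N1=dead -> (dead,v1)
Op 6: gossip N3<->N0 -> N3.N0=(suspect,v1) N3.N1=(alive,v0) N3.N2=(alive,v0) N3.N3=(alive,v0) | N0.N0=(suspect,v1) N0.N1=(alive,v0) N0.N2=(alive,v0) N0.N3=(alive,v0)
Op 7: gossip N3<->N0 -> N3.N0=(suspect,v1) N3.N1=(alive,v0) N3.N2=(alive,v0) N3.N3=(alive,v0) | N0.N0=(suspect,v1) N0.N1=(alive,v0) N0.N2=(alive,v0) N0.N3=(alive,v0)
Op 8: N1 marks N0=alive -> (alive,v2)
Op 9: gossip N1<->N2 -> N1.N0=(alive,v2) N1.N1=(dead,v1) N1.N2=(alive,v0) N1.N3=(alive,v0) | N2.N0=(alive,v2) N2.N1=(dead,v1) N2.N2=(alive,v0) N2.N3=(alive,v0)
Op 10: gossip N3<->N2 -> N3.N0=(alive,v2) N3.N1=(dead,v1) N3.N2=(alive,v0) N3.N3=(alive,v0) | N2.N0=(alive,v2) N2.N1=(dead,v1) N2.N2=(alive,v0) N2.N3=(alive,v0)
Op 11: N1 marks N3=dead -> (dead,v1)
Op 12: gossip N2<->N0 -> N2.N0=(alive,v2) N2.N1=(dead,v1) N2.N2=(alive,v0) N2.N3=(alive,v0) | N0.N0=(alive,v2) N0.N1=(dead,v1) N0.N2=(alive,v0) N0.N3=(alive,v0)

Answer: N0=alive,2 N1=dead,1 N2=alive,0 N3=alive,0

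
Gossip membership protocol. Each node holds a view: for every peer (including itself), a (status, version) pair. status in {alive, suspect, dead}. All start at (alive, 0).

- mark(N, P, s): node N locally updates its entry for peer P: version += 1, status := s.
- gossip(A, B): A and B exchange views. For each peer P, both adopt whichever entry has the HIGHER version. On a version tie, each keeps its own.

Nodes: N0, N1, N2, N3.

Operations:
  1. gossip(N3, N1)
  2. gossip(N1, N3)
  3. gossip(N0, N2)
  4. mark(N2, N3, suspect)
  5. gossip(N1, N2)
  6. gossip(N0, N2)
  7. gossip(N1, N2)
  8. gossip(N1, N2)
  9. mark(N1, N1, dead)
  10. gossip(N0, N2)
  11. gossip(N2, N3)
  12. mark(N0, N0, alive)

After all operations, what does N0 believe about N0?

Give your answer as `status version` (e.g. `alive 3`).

Op 1: gossip N3<->N1 -> N3.N0=(alive,v0) N3.N1=(alive,v0) N3.N2=(alive,v0) N3.N3=(alive,v0) | N1.N0=(alive,v0) N1.N1=(alive,v0) N1.N2=(alive,v0) N1.N3=(alive,v0)
Op 2: gossip N1<->N3 -> N1.N0=(alive,v0) N1.N1=(alive,v0) N1.N2=(alive,v0) N1.N3=(alive,v0) | N3.N0=(alive,v0) N3.N1=(alive,v0) N3.N2=(alive,v0) N3.N3=(alive,v0)
Op 3: gossip N0<->N2 -> N0.N0=(alive,v0) N0.N1=(alive,v0) N0.N2=(alive,v0) N0.N3=(alive,v0) | N2.N0=(alive,v0) N2.N1=(alive,v0) N2.N2=(alive,v0) N2.N3=(alive,v0)
Op 4: N2 marks N3=suspect -> (suspect,v1)
Op 5: gossip N1<->N2 -> N1.N0=(alive,v0) N1.N1=(alive,v0) N1.N2=(alive,v0) N1.N3=(suspect,v1) | N2.N0=(alive,v0) N2.N1=(alive,v0) N2.N2=(alive,v0) N2.N3=(suspect,v1)
Op 6: gossip N0<->N2 -> N0.N0=(alive,v0) N0.N1=(alive,v0) N0.N2=(alive,v0) N0.N3=(suspect,v1) | N2.N0=(alive,v0) N2.N1=(alive,v0) N2.N2=(alive,v0) N2.N3=(suspect,v1)
Op 7: gossip N1<->N2 -> N1.N0=(alive,v0) N1.N1=(alive,v0) N1.N2=(alive,v0) N1.N3=(suspect,v1) | N2.N0=(alive,v0) N2.N1=(alive,v0) N2.N2=(alive,v0) N2.N3=(suspect,v1)
Op 8: gossip N1<->N2 -> N1.N0=(alive,v0) N1.N1=(alive,v0) N1.N2=(alive,v0) N1.N3=(suspect,v1) | N2.N0=(alive,v0) N2.N1=(alive,v0) N2.N2=(alive,v0) N2.N3=(suspect,v1)
Op 9: N1 marks N1=dead -> (dead,v1)
Op 10: gossip N0<->N2 -> N0.N0=(alive,v0) N0.N1=(alive,v0) N0.N2=(alive,v0) N0.N3=(suspect,v1) | N2.N0=(alive,v0) N2.N1=(alive,v0) N2.N2=(alive,v0) N2.N3=(suspect,v1)
Op 11: gossip N2<->N3 -> N2.N0=(alive,v0) N2.N1=(alive,v0) N2.N2=(alive,v0) N2.N3=(suspect,v1) | N3.N0=(alive,v0) N3.N1=(alive,v0) N3.N2=(alive,v0) N3.N3=(suspect,v1)
Op 12: N0 marks N0=alive -> (alive,v1)

Answer: alive 1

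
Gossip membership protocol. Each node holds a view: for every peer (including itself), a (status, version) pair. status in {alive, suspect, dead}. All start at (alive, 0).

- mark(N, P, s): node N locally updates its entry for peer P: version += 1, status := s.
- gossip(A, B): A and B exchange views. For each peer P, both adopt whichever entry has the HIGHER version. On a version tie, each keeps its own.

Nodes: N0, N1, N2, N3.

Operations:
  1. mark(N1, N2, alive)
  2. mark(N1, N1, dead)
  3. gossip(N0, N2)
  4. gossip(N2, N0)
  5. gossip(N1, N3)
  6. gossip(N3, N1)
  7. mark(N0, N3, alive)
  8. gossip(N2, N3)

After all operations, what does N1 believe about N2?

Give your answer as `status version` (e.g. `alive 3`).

Answer: alive 1

Derivation:
Op 1: N1 marks N2=alive -> (alive,v1)
Op 2: N1 marks N1=dead -> (dead,v1)
Op 3: gossip N0<->N2 -> N0.N0=(alive,v0) N0.N1=(alive,v0) N0.N2=(alive,v0) N0.N3=(alive,v0) | N2.N0=(alive,v0) N2.N1=(alive,v0) N2.N2=(alive,v0) N2.N3=(alive,v0)
Op 4: gossip N2<->N0 -> N2.N0=(alive,v0) N2.N1=(alive,v0) N2.N2=(alive,v0) N2.N3=(alive,v0) | N0.N0=(alive,v0) N0.N1=(alive,v0) N0.N2=(alive,v0) N0.N3=(alive,v0)
Op 5: gossip N1<->N3 -> N1.N0=(alive,v0) N1.N1=(dead,v1) N1.N2=(alive,v1) N1.N3=(alive,v0) | N3.N0=(alive,v0) N3.N1=(dead,v1) N3.N2=(alive,v1) N3.N3=(alive,v0)
Op 6: gossip N3<->N1 -> N3.N0=(alive,v0) N3.N1=(dead,v1) N3.N2=(alive,v1) N3.N3=(alive,v0) | N1.N0=(alive,v0) N1.N1=(dead,v1) N1.N2=(alive,v1) N1.N3=(alive,v0)
Op 7: N0 marks N3=alive -> (alive,v1)
Op 8: gossip N2<->N3 -> N2.N0=(alive,v0) N2.N1=(dead,v1) N2.N2=(alive,v1) N2.N3=(alive,v0) | N3.N0=(alive,v0) N3.N1=(dead,v1) N3.N2=(alive,v1) N3.N3=(alive,v0)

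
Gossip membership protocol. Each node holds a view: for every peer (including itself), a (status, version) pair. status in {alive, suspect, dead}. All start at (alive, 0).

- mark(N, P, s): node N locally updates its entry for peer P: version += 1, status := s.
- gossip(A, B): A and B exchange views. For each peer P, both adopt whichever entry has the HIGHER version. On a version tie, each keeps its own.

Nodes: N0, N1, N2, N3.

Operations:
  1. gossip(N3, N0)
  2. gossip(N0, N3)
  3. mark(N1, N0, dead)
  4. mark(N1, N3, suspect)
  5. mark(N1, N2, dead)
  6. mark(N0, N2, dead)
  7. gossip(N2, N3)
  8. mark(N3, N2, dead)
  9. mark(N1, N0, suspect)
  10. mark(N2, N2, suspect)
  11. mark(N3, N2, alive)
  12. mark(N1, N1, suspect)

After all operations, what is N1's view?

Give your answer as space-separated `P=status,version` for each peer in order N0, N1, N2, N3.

Op 1: gossip N3<->N0 -> N3.N0=(alive,v0) N3.N1=(alive,v0) N3.N2=(alive,v0) N3.N3=(alive,v0) | N0.N0=(alive,v0) N0.N1=(alive,v0) N0.N2=(alive,v0) N0.N3=(alive,v0)
Op 2: gossip N0<->N3 -> N0.N0=(alive,v0) N0.N1=(alive,v0) N0.N2=(alive,v0) N0.N3=(alive,v0) | N3.N0=(alive,v0) N3.N1=(alive,v0) N3.N2=(alive,v0) N3.N3=(alive,v0)
Op 3: N1 marks N0=dead -> (dead,v1)
Op 4: N1 marks N3=suspect -> (suspect,v1)
Op 5: N1 marks N2=dead -> (dead,v1)
Op 6: N0 marks N2=dead -> (dead,v1)
Op 7: gossip N2<->N3 -> N2.N0=(alive,v0) N2.N1=(alive,v0) N2.N2=(alive,v0) N2.N3=(alive,v0) | N3.N0=(alive,v0) N3.N1=(alive,v0) N3.N2=(alive,v0) N3.N3=(alive,v0)
Op 8: N3 marks N2=dead -> (dead,v1)
Op 9: N1 marks N0=suspect -> (suspect,v2)
Op 10: N2 marks N2=suspect -> (suspect,v1)
Op 11: N3 marks N2=alive -> (alive,v2)
Op 12: N1 marks N1=suspect -> (suspect,v1)

Answer: N0=suspect,2 N1=suspect,1 N2=dead,1 N3=suspect,1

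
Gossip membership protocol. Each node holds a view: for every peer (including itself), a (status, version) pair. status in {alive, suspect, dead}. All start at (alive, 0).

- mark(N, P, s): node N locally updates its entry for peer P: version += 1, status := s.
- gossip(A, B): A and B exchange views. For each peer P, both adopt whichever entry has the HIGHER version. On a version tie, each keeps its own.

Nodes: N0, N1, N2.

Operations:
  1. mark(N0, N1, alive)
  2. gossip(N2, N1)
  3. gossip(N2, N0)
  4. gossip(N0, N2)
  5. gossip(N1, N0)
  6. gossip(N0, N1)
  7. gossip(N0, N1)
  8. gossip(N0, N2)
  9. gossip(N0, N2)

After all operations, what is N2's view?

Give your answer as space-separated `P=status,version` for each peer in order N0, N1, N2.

Op 1: N0 marks N1=alive -> (alive,v1)
Op 2: gossip N2<->N1 -> N2.N0=(alive,v0) N2.N1=(alive,v0) N2.N2=(alive,v0) | N1.N0=(alive,v0) N1.N1=(alive,v0) N1.N2=(alive,v0)
Op 3: gossip N2<->N0 -> N2.N0=(alive,v0) N2.N1=(alive,v1) N2.N2=(alive,v0) | N0.N0=(alive,v0) N0.N1=(alive,v1) N0.N2=(alive,v0)
Op 4: gossip N0<->N2 -> N0.N0=(alive,v0) N0.N1=(alive,v1) N0.N2=(alive,v0) | N2.N0=(alive,v0) N2.N1=(alive,v1) N2.N2=(alive,v0)
Op 5: gossip N1<->N0 -> N1.N0=(alive,v0) N1.N1=(alive,v1) N1.N2=(alive,v0) | N0.N0=(alive,v0) N0.N1=(alive,v1) N0.N2=(alive,v0)
Op 6: gossip N0<->N1 -> N0.N0=(alive,v0) N0.N1=(alive,v1) N0.N2=(alive,v0) | N1.N0=(alive,v0) N1.N1=(alive,v1) N1.N2=(alive,v0)
Op 7: gossip N0<->N1 -> N0.N0=(alive,v0) N0.N1=(alive,v1) N0.N2=(alive,v0) | N1.N0=(alive,v0) N1.N1=(alive,v1) N1.N2=(alive,v0)
Op 8: gossip N0<->N2 -> N0.N0=(alive,v0) N0.N1=(alive,v1) N0.N2=(alive,v0) | N2.N0=(alive,v0) N2.N1=(alive,v1) N2.N2=(alive,v0)
Op 9: gossip N0<->N2 -> N0.N0=(alive,v0) N0.N1=(alive,v1) N0.N2=(alive,v0) | N2.N0=(alive,v0) N2.N1=(alive,v1) N2.N2=(alive,v0)

Answer: N0=alive,0 N1=alive,1 N2=alive,0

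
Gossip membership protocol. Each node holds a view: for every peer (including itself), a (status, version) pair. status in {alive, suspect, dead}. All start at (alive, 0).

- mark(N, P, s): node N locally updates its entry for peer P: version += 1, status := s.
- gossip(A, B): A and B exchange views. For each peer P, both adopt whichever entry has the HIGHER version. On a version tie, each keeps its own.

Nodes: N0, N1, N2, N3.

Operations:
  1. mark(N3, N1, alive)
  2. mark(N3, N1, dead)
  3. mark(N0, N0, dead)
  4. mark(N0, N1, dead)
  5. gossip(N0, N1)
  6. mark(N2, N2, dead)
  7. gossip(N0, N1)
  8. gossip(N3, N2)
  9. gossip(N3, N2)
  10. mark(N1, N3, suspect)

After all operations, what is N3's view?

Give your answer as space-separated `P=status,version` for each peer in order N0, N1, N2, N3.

Answer: N0=alive,0 N1=dead,2 N2=dead,1 N3=alive,0

Derivation:
Op 1: N3 marks N1=alive -> (alive,v1)
Op 2: N3 marks N1=dead -> (dead,v2)
Op 3: N0 marks N0=dead -> (dead,v1)
Op 4: N0 marks N1=dead -> (dead,v1)
Op 5: gossip N0<->N1 -> N0.N0=(dead,v1) N0.N1=(dead,v1) N0.N2=(alive,v0) N0.N3=(alive,v0) | N1.N0=(dead,v1) N1.N1=(dead,v1) N1.N2=(alive,v0) N1.N3=(alive,v0)
Op 6: N2 marks N2=dead -> (dead,v1)
Op 7: gossip N0<->N1 -> N0.N0=(dead,v1) N0.N1=(dead,v1) N0.N2=(alive,v0) N0.N3=(alive,v0) | N1.N0=(dead,v1) N1.N1=(dead,v1) N1.N2=(alive,v0) N1.N3=(alive,v0)
Op 8: gossip N3<->N2 -> N3.N0=(alive,v0) N3.N1=(dead,v2) N3.N2=(dead,v1) N3.N3=(alive,v0) | N2.N0=(alive,v0) N2.N1=(dead,v2) N2.N2=(dead,v1) N2.N3=(alive,v0)
Op 9: gossip N3<->N2 -> N3.N0=(alive,v0) N3.N1=(dead,v2) N3.N2=(dead,v1) N3.N3=(alive,v0) | N2.N0=(alive,v0) N2.N1=(dead,v2) N2.N2=(dead,v1) N2.N3=(alive,v0)
Op 10: N1 marks N3=suspect -> (suspect,v1)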